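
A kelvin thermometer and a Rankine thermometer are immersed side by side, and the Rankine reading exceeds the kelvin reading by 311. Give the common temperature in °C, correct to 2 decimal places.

Let x be the kelvin reading; then the Rankine reading is 1.8·x.
(1.8·x) - x = 311  ⇒  (0.8)·x = 311  ⇒  x = 388.7500 K.
In Celsius: 388.75 - 273.15 = 115.60°C.

115.60°C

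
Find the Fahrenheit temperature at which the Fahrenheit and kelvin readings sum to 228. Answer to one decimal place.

Let F be the Fahrenheit reading. The kelvin reading is K = 5/9·F + 255.372.
Require F + K = 228: (14/9)·F + 255.372 = 228.
F = (228 - 255.372) / (14/9) = -17.6.

-17.6°F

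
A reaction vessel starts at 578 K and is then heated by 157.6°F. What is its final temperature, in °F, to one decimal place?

Initial temperature in Celsius: 578 - 273.15 = 304.8500°C.
The 157.6°F change is an interval, so only the factor 5/9 applies: +157.6 × 5/9 = +87.5556°C.
Final Celsius temperature: 304.8500 + 87.5556 = 392.4056°C.
In Fahrenheit: 392.4056 × 1.8 + 32 = 738.3°F.

738.3°F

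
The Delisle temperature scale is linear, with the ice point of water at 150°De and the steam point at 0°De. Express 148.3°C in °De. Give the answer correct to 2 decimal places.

-72.45°De

Linearly onto the Delisle scale: 150 + (148.3000 / 100) × (0 - 150) = -72.45°De.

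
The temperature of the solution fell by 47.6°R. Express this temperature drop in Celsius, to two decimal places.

For a temperature interval the offset drops out; only the factor 5/9 applies.
47.6 × 5/9 = 26.44.

26.44°C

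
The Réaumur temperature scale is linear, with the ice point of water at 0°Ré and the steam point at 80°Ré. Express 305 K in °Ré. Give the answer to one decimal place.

25.5°Ré

First in Celsius: 305 - 273.15 = 31.8500°C.
Linearly onto the Réaumur scale: 0 + (31.8500 / 100) × (80 - 0) = 25.5°Ré.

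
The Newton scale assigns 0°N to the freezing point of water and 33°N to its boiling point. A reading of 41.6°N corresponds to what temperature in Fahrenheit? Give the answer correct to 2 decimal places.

258.91°F

Linear interpolation between the fixed points: C = (41.6 - 0) × 100 / (33 - 0) = 126.0606°C.
Then 126.0606 × 1.8 + 32 = 258.91°F.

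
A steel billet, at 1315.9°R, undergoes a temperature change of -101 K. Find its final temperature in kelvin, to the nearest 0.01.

Initial temperature in Celsius: (1315.9 - 491.67) × 5/9 = 457.9056°C.
The 101 K change is an interval; Kelvin and Celsius degrees are the same size, so ΔC = -101°C.
Final Celsius temperature: 457.9056 - 101.0000 = 356.9056°C.
In kelvin: 356.9056 + 273.15 = 630.06 K.

630.06 K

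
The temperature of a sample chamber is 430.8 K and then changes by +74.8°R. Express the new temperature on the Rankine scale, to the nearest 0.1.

Initial temperature in Celsius: 430.8 - 273.15 = 157.6500°C.
The 74.8°R change is an interval, so only the factor 5/9 applies: +74.8 × 5/9 = +41.5556°C.
Final Celsius temperature: 157.6500 + 41.5556 = 199.2056°C.
In Rankine: 199.2056 × 1.8 + 491.67 = 850.2°R.

850.2°R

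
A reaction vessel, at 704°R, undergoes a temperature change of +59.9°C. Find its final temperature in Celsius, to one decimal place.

177.9°C

Initial temperature in Celsius: (704 - 491.67) × 5/9 = 117.9611°C.
Final Celsius temperature: 117.9611 + 59.9000 = 177.8611°C.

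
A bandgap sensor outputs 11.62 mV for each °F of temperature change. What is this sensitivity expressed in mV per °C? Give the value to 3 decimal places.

Since only a temperature interval is involved, the additive offset between the scales drops out.
A change of 1°C is a change of 1.8°F, so per °C the value is 11.62 × 1.8 = 20.916.

20.916 mV per °C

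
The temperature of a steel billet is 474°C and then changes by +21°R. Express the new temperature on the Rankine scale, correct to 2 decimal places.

1365.87°R

The 21°R change is an interval, so only the factor 5/9 applies: +21 × 5/9 = +11.6667°C.
Final Celsius temperature: 474.0000 + 11.6667 = 485.6667°C.
In Rankine: 485.6667 × 1.8 + 491.67 = 1365.87°R.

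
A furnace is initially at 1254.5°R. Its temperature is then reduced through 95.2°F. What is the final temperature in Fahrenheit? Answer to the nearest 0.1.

Initial temperature in Celsius: (1254.5 - 491.67) × 5/9 = 423.7944°C.
The 95.2°F change is an interval, so only the factor 5/9 applies: -95.2 × 5/9 = -52.8889°C.
Final Celsius temperature: 423.7944 - 52.8889 = 370.9056°C.
In Fahrenheit: 370.9056 × 1.8 + 32 = 699.6°F.

699.6°F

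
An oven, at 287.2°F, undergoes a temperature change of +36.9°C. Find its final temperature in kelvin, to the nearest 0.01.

Initial temperature in Celsius: (287.2 - 32) × 5/9 = 141.7778°C.
Final Celsius temperature: 141.7778 + 36.9000 = 178.6778°C.
In kelvin: 178.6778 + 273.15 = 451.83 K.

451.83 K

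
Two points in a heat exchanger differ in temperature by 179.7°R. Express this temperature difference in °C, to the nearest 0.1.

99.8°C

For a temperature interval the offset drops out; only the factor 5/9 applies.
179.7 × 5/9 = 99.8.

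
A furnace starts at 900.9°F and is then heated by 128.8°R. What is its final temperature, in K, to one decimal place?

Initial temperature in Celsius: (900.9 - 32) × 5/9 = 482.7222°C.
The 128.8°R change is an interval, so only the factor 5/9 applies: +128.8 × 5/9 = +71.5556°C.
Final Celsius temperature: 482.7222 + 71.5556 = 554.2778°C.
In kelvin: 554.2778 + 273.15 = 827.4 K.

827.4 K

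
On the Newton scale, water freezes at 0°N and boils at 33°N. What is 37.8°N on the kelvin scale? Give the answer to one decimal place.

Linear interpolation between the fixed points: C = (37.8 - 0) × 100 / (33 - 0) = 114.5455°C.
Then 114.5455 + 273.15 = 387.7 K.

387.7 K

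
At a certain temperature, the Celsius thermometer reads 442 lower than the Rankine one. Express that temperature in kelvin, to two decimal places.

Let x be the Rankine reading; then the Celsius reading is 5/9·x - 273.15.
(5/9·x - 273.15) - x = -442  ⇒  (-4/9)·x = -168.85  ⇒  x = 379.9125°R.
In Celsius: (379.9125 - 491.67) × 5/9 = -62.0875°C.
In kelvin: -62.0875 + 273.15 = 211.06 K.

211.06 K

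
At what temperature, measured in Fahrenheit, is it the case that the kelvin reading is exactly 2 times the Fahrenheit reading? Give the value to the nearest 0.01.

176.80°F

Let F be the Fahrenheit reading. The kelvin reading is K = 5/9·F + 255.372.
Require K = 2·F: 5/9·F + 255.372 = 2·F.
(-13/9)·F = -255.372  ⇒  F = 176.80.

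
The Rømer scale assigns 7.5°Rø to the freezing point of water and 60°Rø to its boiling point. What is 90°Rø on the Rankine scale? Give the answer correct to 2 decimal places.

Linear interpolation between the fixed points: C = (90 - 7.5) × 100 / (60 - 7.5) = 157.1429°C.
Then 157.1429 × 1.8 + 491.67 = 774.53°R.

774.53°R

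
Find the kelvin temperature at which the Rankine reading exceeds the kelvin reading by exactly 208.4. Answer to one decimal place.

Let K be the kelvin reading. The Rankine reading is R = 1.8·K.
Require R - K = 208.4: (0.8)·K = 208.4.
K = (208.4) / (0.8) = 260.5.

260.5 K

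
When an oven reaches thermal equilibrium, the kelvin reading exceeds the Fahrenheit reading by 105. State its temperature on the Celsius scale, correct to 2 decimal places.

170.19°C

Let x be the Fahrenheit reading; then the kelvin reading is 5/9·x + 255.372.
(5/9·x + 255.372) - x = 105  ⇒  (-4/9)·x = -150.372  ⇒  x = 338.3375°F.
In Celsius: (338.3375 - 32) × 5/9 = 170.19°C.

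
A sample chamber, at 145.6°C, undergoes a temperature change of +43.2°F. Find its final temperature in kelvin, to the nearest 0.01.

The 43.2°F change is an interval, so only the factor 5/9 applies: +43.2 × 5/9 = +24.0000°C.
Final Celsius temperature: 145.6000 + 24.0000 = 169.6000°C.
In kelvin: 169.6000 + 273.15 = 442.75 K.

442.75 K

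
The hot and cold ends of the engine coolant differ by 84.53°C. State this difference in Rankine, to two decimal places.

152.15°R

Only the scale ratio 1.8 matters for a change in temperature.
84.53 × 1.8 = 152.15.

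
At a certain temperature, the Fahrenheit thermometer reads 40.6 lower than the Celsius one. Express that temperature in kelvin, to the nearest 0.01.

Let x be the Celsius reading; then the Fahrenheit reading is 1.8·x + 32.
(1.8·x + 32) - x = -40.6  ⇒  (0.8)·x = -72.6  ⇒  x = -90.7500°C.
In kelvin: -90.7500 + 273.15 = 182.40 K.

182.40 K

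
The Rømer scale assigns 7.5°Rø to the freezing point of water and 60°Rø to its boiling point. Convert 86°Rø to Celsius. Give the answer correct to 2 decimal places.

Linear interpolation between the fixed points: C = (86 - 7.5) × 100 / (60 - 7.5) = 149.5238°C.

149.52°C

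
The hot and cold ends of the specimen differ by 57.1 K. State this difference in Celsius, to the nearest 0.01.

Kelvin and Celsius degrees are the same size, so the interval is unchanged: 57.10.

57.10°C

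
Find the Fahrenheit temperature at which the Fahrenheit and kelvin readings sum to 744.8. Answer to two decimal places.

Let F be the Fahrenheit reading. The kelvin reading is K = 5/9·F + 255.372.
Require F + K = 744.8: (14/9)·F + 255.372 = 744.8.
F = (744.8 - 255.372) / (14/9) = 314.63.

314.63°F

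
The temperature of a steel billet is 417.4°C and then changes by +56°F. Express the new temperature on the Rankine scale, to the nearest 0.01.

1298.99°R

The 56°F change is an interval, so only the factor 5/9 applies: +56 × 5/9 = +31.1111°C.
Final Celsius temperature: 417.4000 + 31.1111 = 448.5111°C.
In Rankine: 448.5111 × 1.8 + 491.67 = 1298.99°R.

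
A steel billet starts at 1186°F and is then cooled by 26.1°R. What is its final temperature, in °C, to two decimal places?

626.61°C

Initial temperature in Celsius: (1186 - 32) × 5/9 = 641.1111°C.
The 26.1°R change is an interval, so only the factor 5/9 applies: -26.1 × 5/9 = -14.5000°C.
Final Celsius temperature: 641.1111 - 14.5000 = 626.6111°C.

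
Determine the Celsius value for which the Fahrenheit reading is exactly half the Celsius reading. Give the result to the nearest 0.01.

Let C be the Celsius reading. The Fahrenheit reading is F = 1.8·C + 32.
Require F = 0.5·C: 1.8·C + 32 = 0.5·C.
(1.3)·C = -32  ⇒  C = -24.62.

-24.62°C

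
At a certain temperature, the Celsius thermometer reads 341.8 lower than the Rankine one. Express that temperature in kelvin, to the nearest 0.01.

85.81 K

Let x be the Rankine reading; then the Celsius reading is 5/9·x - 273.15.
(5/9·x - 273.15) - x = -341.8  ⇒  (-4/9)·x = -68.65  ⇒  x = 154.4625°R.
In Celsius: (154.4625 - 491.67) × 5/9 = -187.3375°C.
In kelvin: -187.3375 + 273.15 = 85.81 K.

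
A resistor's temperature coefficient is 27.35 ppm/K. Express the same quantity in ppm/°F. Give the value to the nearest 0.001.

15.194 ppm/°F

The quantity depends on a temperature interval, so only the ratio of degree sizes applies; the offset between the scales is irrelevant.
A change of 1°F is a change of 5/9 K, so per °F the value is 27.35 × 5/9 = 15.194.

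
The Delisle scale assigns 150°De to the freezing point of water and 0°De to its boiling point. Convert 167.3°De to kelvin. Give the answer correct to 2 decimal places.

Linear interpolation between the fixed points: C = (167.3 - 150) × 100 / (0 - 150) = -11.5333°C.
Then -11.5333 + 273.15 = 261.62 K.

261.62 K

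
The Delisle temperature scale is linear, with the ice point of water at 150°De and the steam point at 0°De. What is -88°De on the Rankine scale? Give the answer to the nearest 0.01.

777.27°R

Linear interpolation between the fixed points: C = (-88 - 150) × 100 / (0 - 150) = 158.6667°C.
Then 158.6667 × 1.8 + 491.67 = 777.27°R.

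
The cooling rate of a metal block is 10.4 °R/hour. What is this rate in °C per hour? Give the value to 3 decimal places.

The quantity depends on a temperature interval, so only the ratio of degree sizes applies; the offset between the scales is irrelevant.
A change of 1°R is a change of 5/9°C, so 10.4 × 5/9 = 5.778.

5.778 °C/hour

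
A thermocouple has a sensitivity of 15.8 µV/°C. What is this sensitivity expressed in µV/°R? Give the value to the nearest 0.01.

Since only a temperature interval is involved, the additive offset between the scales drops out.
A change of 1°R is a change of 5/9°C, so per °R the value is 15.8 × 5/9 = 8.78.

8.78 µV/°R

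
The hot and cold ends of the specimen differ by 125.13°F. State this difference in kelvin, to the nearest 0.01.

Only the scale ratio 5/9 matters for a change in temperature.
125.13 × 5/9 = 69.52.

69.52 K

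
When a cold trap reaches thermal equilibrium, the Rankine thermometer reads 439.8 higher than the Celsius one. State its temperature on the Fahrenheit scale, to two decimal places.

-84.71°F

Let x be the Celsius reading; then the Rankine reading is 1.8·x + 491.67.
(1.8·x + 491.67) - x = 439.8  ⇒  (0.8)·x = -51.87  ⇒  x = -64.8375°C.
In Fahrenheit: -64.8375 × 1.8 + 32 = -84.71°F.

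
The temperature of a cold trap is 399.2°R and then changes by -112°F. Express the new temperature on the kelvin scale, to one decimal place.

159.6 K

Initial temperature in Celsius: (399.2 - 491.67) × 5/9 = -51.3722°C.
The 112°F change is an interval, so only the factor 5/9 applies: -112 × 5/9 = -62.2222°C.
Final Celsius temperature: -51.3722 - 62.2222 = -113.5944°C.
In kelvin: -113.5944 + 273.15 = 159.6 K.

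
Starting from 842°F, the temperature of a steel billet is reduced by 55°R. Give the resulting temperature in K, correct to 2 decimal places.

692.59 K

Initial temperature in Celsius: (842 - 32) × 5/9 = 450.0000°C.
The 55°R change is an interval, so only the factor 5/9 applies: -55 × 5/9 = -30.5556°C.
Final Celsius temperature: 450.0000 - 30.5556 = 419.4444°C.
In kelvin: 419.4444 + 273.15 = 692.59 K.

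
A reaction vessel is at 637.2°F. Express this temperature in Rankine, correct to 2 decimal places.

In Celsius: (637.2 - 32) × 5/9 = 336.2222°C.
In Rankine: 336.2222 × 1.8 + 491.67 = 1096.87°R.

1096.87°R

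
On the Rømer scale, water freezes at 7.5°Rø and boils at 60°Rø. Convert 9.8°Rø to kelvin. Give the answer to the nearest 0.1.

277.5 K

Linear interpolation between the fixed points: C = (9.8 - 7.5) × 100 / (60 - 7.5) = 4.3810°C.
Then 4.3810 + 273.15 = 277.5 K.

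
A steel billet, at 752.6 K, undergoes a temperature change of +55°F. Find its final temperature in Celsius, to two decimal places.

510.01°C

Initial temperature in Celsius: 752.6 - 273.15 = 479.4500°C.
The 55°F change is an interval, so only the factor 5/9 applies: +55 × 5/9 = +30.5556°C.
Final Celsius temperature: 479.4500 + 30.5556 = 510.0056°C.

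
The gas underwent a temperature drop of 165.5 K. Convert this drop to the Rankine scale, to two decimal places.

297.90°R

Only the scale ratio 1.8 matters for a change in temperature.
165.5 × 1.8 = 297.90.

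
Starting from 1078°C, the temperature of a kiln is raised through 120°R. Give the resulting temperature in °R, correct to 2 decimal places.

2552.07°R

The 120°R change is an interval, so only the factor 5/9 applies: +120 × 5/9 = +66.6667°C.
Final Celsius temperature: 1078.0000 + 66.6667 = 1144.6667°C.
In Rankine: 1144.6667 × 1.8 + 491.67 = 2552.07°R.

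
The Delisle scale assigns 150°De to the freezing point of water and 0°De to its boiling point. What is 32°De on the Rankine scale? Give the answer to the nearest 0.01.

Linear interpolation between the fixed points: C = (32 - 150) × 100 / (0 - 150) = 78.6667°C.
Then 78.6667 × 1.8 + 491.67 = 633.27°R.

633.27°R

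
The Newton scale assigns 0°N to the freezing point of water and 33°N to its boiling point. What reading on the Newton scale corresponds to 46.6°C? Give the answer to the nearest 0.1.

15.4°N

Linearly onto the Newton scale: 0 + (46.6000 / 100) × (33 - 0) = 15.4°N.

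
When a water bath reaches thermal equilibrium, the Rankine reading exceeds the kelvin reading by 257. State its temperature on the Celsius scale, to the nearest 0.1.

Let x be the kelvin reading; then the Rankine reading is 1.8·x.
(1.8·x) - x = 257  ⇒  (0.8)·x = 257  ⇒  x = 321.2500 K.
In Celsius: 321.25 - 273.15 = 48.1°C.

48.1°C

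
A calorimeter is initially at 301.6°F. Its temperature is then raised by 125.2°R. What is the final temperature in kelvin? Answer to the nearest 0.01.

Initial temperature in Celsius: (301.6 - 32) × 5/9 = 149.7778°C.
The 125.2°R change is an interval, so only the factor 5/9 applies: +125.2 × 5/9 = +69.5556°C.
Final Celsius temperature: 149.7778 + 69.5556 = 219.3333°C.
In kelvin: 219.3333 + 273.15 = 492.48 K.

492.48 K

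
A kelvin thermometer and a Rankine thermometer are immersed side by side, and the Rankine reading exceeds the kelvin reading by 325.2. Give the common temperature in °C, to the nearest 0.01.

Let x be the kelvin reading; then the Rankine reading is 1.8·x.
(1.8·x) - x = 325.2  ⇒  (0.8)·x = 325.2  ⇒  x = 406.5000 K.
In Celsius: 406.5 - 273.15 = 133.35°C.

133.35°C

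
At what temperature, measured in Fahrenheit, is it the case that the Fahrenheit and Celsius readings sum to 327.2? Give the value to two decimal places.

221.77°F

Let F be the Fahrenheit reading. The Celsius reading is C = 5/9·F - 17.7778.
Require F + C = 327.2: (14/9)·F - 17.7778 = 327.2.
F = (327.2 + 17.7778) / (14/9) = 221.77.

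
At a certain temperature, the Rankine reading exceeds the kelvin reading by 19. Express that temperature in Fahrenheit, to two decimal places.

Let x be the kelvin reading; then the Rankine reading is 1.8·x.
(1.8·x) - x = 19  ⇒  (0.8)·x = 19  ⇒  x = 23.7500 K.
In Celsius: 23.75 - 273.15 = -249.4000°C.
In Fahrenheit: -249.4000 × 1.8 + 32 = -416.92°F.

-416.92°F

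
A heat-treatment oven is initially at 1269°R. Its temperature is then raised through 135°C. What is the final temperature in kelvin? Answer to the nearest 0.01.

Initial temperature in Celsius: (1269 - 491.67) × 5/9 = 431.8500°C.
Final Celsius temperature: 431.8500 + 135.0000 = 566.8500°C.
In kelvin: 566.8500 + 273.15 = 840.00 K.

840.00 K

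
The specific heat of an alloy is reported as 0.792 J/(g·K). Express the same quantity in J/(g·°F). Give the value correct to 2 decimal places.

The quantity depends on a temperature interval, so only the ratio of degree sizes applies; the offset between the scales is irrelevant.
A change of 1°F is a change of 5/9 K, so per °F the value is 0.792 × 5/9 = 0.44.

0.44 J/(g·°F)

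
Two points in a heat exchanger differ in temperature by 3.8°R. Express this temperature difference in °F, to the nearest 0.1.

Rankine and Fahrenheit degrees are the same size, so the interval is unchanged: 3.8.

3.8°F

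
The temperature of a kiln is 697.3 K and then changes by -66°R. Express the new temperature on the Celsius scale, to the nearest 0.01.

Initial temperature in Celsius: 697.3 - 273.15 = 424.1500°C.
The 66°R change is an interval, so only the factor 5/9 applies: -66 × 5/9 = -36.6667°C.
Final Celsius temperature: 424.1500 - 36.6667 = 387.4833°C.

387.48°C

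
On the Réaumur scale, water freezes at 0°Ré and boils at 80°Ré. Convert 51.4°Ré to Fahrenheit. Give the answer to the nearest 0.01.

Linear interpolation between the fixed points: C = (51.4 - 0) × 100 / (80 - 0) = 64.2500°C.
Then 64.2500 × 1.8 + 32 = 147.65°F.

147.65°F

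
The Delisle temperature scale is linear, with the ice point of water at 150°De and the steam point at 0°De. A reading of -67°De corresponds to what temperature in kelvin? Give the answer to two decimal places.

417.82 K

Linear interpolation between the fixed points: C = (-67 - 150) × 100 / (0 - 150) = 144.6667°C.
Then 144.6667 + 273.15 = 417.82 K.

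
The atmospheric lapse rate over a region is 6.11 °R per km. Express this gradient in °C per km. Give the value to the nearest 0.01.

3.39 °C/km

The quantity depends on a temperature interval, so only the ratio of degree sizes applies; the offset between the scales is irrelevant.
A change of 1°R is a change of 5/9°C, so 6.11 × 5/9 = 3.39.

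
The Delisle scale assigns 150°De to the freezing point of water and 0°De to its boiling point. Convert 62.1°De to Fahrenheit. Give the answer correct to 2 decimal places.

Linear interpolation between the fixed points: C = (62.1 - 150) × 100 / (0 - 150) = 58.6000°C.
Then 58.6000 × 1.8 + 32 = 137.48°F.

137.48°F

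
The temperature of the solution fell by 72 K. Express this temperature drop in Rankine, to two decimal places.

An interval of 1 K corresponds to 1.8°R.
72 × 1.8 = 129.60.

129.60°R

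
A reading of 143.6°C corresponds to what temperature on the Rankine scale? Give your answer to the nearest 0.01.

In Rankine: 143.6000 × 1.8 + 491.67 = 750.15°R.

750.15°R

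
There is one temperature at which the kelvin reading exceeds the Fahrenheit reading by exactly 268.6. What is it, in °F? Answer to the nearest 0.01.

-29.76°F

Let F be the Fahrenheit reading. The kelvin reading is K = 5/9·F + 255.372.
Require K - F = 268.6: (-4/9)·F + 255.372 = 268.6.
F = (268.6 - 255.372) / (-4/9) = -29.76.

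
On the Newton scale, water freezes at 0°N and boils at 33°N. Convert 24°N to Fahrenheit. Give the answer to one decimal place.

Linear interpolation between the fixed points: C = (24 - 0) × 100 / (33 - 0) = 72.7273°C.
Then 72.7273 × 1.8 + 32 = 162.9°F.

162.9°F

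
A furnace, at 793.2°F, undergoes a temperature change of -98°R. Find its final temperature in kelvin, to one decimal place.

Initial temperature in Celsius: (793.2 - 32) × 5/9 = 422.8889°C.
The 98°R change is an interval, so only the factor 5/9 applies: -98 × 5/9 = -54.4444°C.
Final Celsius temperature: 422.8889 - 54.4444 = 368.4444°C.
In kelvin: 368.4444 + 273.15 = 641.6 K.

641.6 K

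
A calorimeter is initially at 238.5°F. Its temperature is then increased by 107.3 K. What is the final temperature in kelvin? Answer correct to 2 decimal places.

495.17 K

Initial temperature in Celsius: (238.5 - 32) × 5/9 = 114.7222°C.
The 107.3 K change is an interval; Kelvin and Celsius degrees are the same size, so ΔC = +107.3°C.
Final Celsius temperature: 114.7222 + 107.3000 = 222.0222°C.
In kelvin: 222.0222 + 273.15 = 495.17 K.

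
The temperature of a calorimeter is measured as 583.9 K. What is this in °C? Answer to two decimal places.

310.75°C

In Celsius: 583.9 - 273.15 = 310.7500°C.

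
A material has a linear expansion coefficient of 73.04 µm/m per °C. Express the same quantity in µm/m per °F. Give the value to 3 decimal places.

Since only a temperature interval is involved, the additive offset between the scales drops out.
A change of 1°F is a change of 5/9°C, so per °F the value is 73.04 × 5/9 = 40.578.

40.578 µm/m per °F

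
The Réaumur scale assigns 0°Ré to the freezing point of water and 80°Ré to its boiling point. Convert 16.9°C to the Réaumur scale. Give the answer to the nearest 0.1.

Linearly onto the Réaumur scale: 0 + (16.9000 / 100) × (80 - 0) = 13.5°Ré.

13.5°Ré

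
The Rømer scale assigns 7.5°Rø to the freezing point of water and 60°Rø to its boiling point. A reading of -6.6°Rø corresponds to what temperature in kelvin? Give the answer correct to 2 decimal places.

Linear interpolation between the fixed points: C = (-6.6 - 7.5) × 100 / (60 - 7.5) = -26.8571°C.
Then -26.8571 + 273.15 = 246.29 K.

246.29 K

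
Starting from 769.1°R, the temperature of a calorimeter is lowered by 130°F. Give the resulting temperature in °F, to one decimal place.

Initial temperature in Celsius: (769.1 - 491.67) × 5/9 = 154.1278°C.
The 130°F change is an interval, so only the factor 5/9 applies: -130 × 5/9 = -72.2222°C.
Final Celsius temperature: 154.1278 - 72.2222 = 81.9056°C.
In Fahrenheit: 81.9056 × 1.8 + 32 = 179.4°F.

179.4°F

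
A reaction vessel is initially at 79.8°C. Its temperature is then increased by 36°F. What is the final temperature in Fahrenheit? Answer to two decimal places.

211.64°F

The 36°F change is an interval, so only the factor 5/9 applies: +36 × 5/9 = +20.0000°C.
Final Celsius temperature: 79.8000 + 20.0000 = 99.8000°C.
In Fahrenheit: 99.8000 × 1.8 + 32 = 211.64°F.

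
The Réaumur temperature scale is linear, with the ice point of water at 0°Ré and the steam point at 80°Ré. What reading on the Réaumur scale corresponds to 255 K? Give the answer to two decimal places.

First in Celsius: 255 - 273.15 = -18.1500°C.
Linearly onto the Réaumur scale: 0 + (-18.1500 / 100) × (80 - 0) = -14.52°Ré.

-14.52°Ré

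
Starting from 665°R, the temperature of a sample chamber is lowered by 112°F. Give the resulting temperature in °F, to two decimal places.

Initial temperature in Celsius: (665 - 491.67) × 5/9 = 96.2944°C.
The 112°F change is an interval, so only the factor 5/9 applies: -112 × 5/9 = -62.2222°C.
Final Celsius temperature: 96.2944 - 62.2222 = 34.0722°C.
In Fahrenheit: 34.0722 × 1.8 + 32 = 93.33°F.

93.33°F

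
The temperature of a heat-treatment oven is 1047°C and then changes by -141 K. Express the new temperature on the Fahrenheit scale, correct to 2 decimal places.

The 141 K change is an interval; Kelvin and Celsius degrees are the same size, so ΔC = -141°C.
Final Celsius temperature: 1047.0000 - 141.0000 = 906.0000°C.
In Fahrenheit: 906.0000 × 1.8 + 32 = 1662.80°F.

1662.80°F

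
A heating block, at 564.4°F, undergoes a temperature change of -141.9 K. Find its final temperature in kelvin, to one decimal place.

427.0 K

Initial temperature in Celsius: (564.4 - 32) × 5/9 = 295.7778°C.
The 141.9 K change is an interval; Kelvin and Celsius degrees are the same size, so ΔC = -141.9°C.
Final Celsius temperature: 295.7778 - 141.9000 = 153.8778°C.
In kelvin: 153.8778 + 273.15 = 427.0 K.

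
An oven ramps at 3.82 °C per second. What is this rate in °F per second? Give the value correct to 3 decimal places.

6.876 °F/second

The quantity depends on a temperature interval, so only the ratio of degree sizes applies; the offset between the scales is irrelevant.
A change of 1°C is a change of 1.8°F, so 3.82 × 1.8 = 6.876.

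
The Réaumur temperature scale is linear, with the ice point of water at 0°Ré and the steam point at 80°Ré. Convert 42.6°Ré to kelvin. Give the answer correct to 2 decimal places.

Linear interpolation between the fixed points: C = (42.6 - 0) × 100 / (80 - 0) = 53.2500°C.
Then 53.2500 + 273.15 = 326.40 K.

326.40 K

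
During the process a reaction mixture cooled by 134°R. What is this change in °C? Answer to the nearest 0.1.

Only the scale ratio 5/9 matters for a change in temperature.
134 × 5/9 = 74.4.

74.4°C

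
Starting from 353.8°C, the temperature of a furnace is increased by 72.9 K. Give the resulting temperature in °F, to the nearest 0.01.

800.06°F

The 72.9 K change is an interval; Kelvin and Celsius degrees are the same size, so ΔC = +72.9°C.
Final Celsius temperature: 353.8000 + 72.9000 = 426.7000°C.
In Fahrenheit: 426.7000 × 1.8 + 32 = 800.06°F.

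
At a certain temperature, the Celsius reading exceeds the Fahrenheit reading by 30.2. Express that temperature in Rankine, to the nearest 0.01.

Let x be the Fahrenheit reading; then the Celsius reading is 5/9·x - 17.7778.
(5/9·x - 17.7778) - x = 30.2  ⇒  (-4/9)·x = 47.9778  ⇒  x = -107.9500°F.
In Celsius: (-107.95 - 32) × 5/9 = -77.7500°C.
In Rankine: -77.7500 × 1.8 + 491.67 = 351.72°R.

351.72°R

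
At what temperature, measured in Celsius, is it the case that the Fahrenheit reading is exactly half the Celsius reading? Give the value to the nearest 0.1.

Let C be the Celsius reading. The Fahrenheit reading is F = 1.8·C + 32.
Require F = 0.5·C: 1.8·C + 32 = 0.5·C.
(1.3)·C = -32  ⇒  C = -24.6.

-24.6°C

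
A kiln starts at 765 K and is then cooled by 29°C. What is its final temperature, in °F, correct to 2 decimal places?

865.13°F

Initial temperature in Celsius: 765 - 273.15 = 491.8500°C.
Final Celsius temperature: 491.8500 - 29.0000 = 462.8500°C.
In Fahrenheit: 462.8500 × 1.8 + 32 = 865.13°F.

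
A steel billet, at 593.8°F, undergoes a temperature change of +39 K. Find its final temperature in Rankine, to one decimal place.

1123.7°R

Initial temperature in Celsius: (593.8 - 32) × 5/9 = 312.1111°C.
The 39 K change is an interval; Kelvin and Celsius degrees are the same size, so ΔC = +39°C.
Final Celsius temperature: 312.1111 + 39.0000 = 351.1111°C.
In Rankine: 351.1111 × 1.8 + 491.67 = 1123.7°R.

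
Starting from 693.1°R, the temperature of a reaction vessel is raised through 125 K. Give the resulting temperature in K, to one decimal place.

Initial temperature in Celsius: (693.1 - 491.67) × 5/9 = 111.9056°C.
The 125 K change is an interval; Kelvin and Celsius degrees are the same size, so ΔC = +125°C.
Final Celsius temperature: 111.9056 + 125.0000 = 236.9056°C.
In kelvin: 236.9056 + 273.15 = 510.1 K.

510.1 K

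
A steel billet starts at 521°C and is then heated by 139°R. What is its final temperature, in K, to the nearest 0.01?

871.37 K

The 139°R change is an interval, so only the factor 5/9 applies: +139 × 5/9 = +77.2222°C.
Final Celsius temperature: 521.0000 + 77.2222 = 598.2222°C.
In kelvin: 598.2222 + 273.15 = 871.37 K.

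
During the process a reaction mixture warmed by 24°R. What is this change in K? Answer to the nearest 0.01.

13.33 K

An interval of 1°R corresponds to 5/9 K.
24 × 5/9 = 13.33.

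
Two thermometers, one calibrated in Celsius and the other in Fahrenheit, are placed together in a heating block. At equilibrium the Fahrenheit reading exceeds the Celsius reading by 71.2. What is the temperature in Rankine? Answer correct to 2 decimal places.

579.87°R

Let x be the Celsius reading; then the Fahrenheit reading is 1.8·x + 32.
(1.8·x + 32) - x = 71.2  ⇒  (0.8)·x = 39.2  ⇒  x = 49.0000°C.
In Rankine: 49.0000 × 1.8 + 491.67 = 579.87°R.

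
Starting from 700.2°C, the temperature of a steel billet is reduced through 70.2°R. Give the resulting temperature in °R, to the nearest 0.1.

1681.8°R

The 70.2°R change is an interval, so only the factor 5/9 applies: -70.2 × 5/9 = -39.0000°C.
Final Celsius temperature: 700.2000 - 39.0000 = 661.2000°C.
In Rankine: 661.2000 × 1.8 + 491.67 = 1681.8°R.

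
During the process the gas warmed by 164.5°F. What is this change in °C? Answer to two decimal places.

91.39°C

An interval of 1°F corresponds to 5/9°C.
164.5 × 5/9 = 91.39.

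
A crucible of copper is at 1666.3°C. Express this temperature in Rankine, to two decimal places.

3491.01°R

In Rankine: 1666.3000 × 1.8 + 491.67 = 3491.01°R.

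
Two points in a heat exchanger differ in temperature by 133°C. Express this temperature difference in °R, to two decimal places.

239.40°R

Only the scale ratio 1.8 matters for a change in temperature.
133 × 1.8 = 239.40.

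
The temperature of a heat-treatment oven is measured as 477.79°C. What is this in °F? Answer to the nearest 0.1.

892.0°F

In Fahrenheit: 477.7900 × 1.8 + 32 = 892.0°F.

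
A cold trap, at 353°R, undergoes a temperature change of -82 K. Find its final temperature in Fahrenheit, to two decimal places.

-254.27°F

Initial temperature in Celsius: (353 - 491.67) × 5/9 = -77.0389°C.
The 82 K change is an interval; Kelvin and Celsius degrees are the same size, so ΔC = -82°C.
Final Celsius temperature: -77.0389 - 82.0000 = -159.0389°C.
In Fahrenheit: -159.0389 × 1.8 + 32 = -254.27°F.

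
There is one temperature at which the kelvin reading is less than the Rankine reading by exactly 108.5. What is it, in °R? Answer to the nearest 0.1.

Let R be the Rankine reading. The kelvin reading is K = 5/9·R.
Require K - R = -108.5: (-4/9)·R = -108.5.
R = (-108.5) / (-4/9) = 244.1.

244.1°R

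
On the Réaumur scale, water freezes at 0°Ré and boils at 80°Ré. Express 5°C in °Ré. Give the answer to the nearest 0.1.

4.0°Ré

Linearly onto the Réaumur scale: 0 + (5.0000 / 100) × (80 - 0) = 4.0°Ré.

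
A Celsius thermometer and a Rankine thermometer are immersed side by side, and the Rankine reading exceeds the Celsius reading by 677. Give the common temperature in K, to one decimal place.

Let x be the Celsius reading; then the Rankine reading is 1.8·x + 491.67.
(1.8·x + 491.67) - x = 677  ⇒  (0.8)·x = 185.33  ⇒  x = 231.6625°C.
In kelvin: 231.6625 + 273.15 = 504.8 K.

504.8 K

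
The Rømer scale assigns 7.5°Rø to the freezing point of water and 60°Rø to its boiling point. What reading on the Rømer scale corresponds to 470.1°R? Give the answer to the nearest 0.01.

1.21°Rø

First in Celsius: (470.1 - 491.67) × 5/9 = -11.9833°C.
Linearly onto the Rømer scale: 7.5 + (-11.9833 / 100) × (60 - 7.5) = 1.21°Rø.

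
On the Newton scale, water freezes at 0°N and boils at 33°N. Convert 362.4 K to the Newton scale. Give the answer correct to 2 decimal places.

First in Celsius: 362.4 - 273.15 = 89.2500°C.
Linearly onto the Newton scale: 0 + (89.2500 / 100) × (33 - 0) = 29.45°N.

29.45°N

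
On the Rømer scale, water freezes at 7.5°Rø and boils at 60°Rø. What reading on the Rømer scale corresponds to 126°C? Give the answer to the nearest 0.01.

73.65°Rø

Linearly onto the Rømer scale: 7.5 + (126.0000 / 100) × (60 - 7.5) = 73.65°Rø.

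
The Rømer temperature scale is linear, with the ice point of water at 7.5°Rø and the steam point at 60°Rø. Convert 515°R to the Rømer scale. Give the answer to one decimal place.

First in Celsius: (515 - 491.67) × 5/9 = 12.9611°C.
Linearly onto the Rømer scale: 7.5 + (12.9611 / 100) × (60 - 7.5) = 14.3°Rø.

14.3°Rø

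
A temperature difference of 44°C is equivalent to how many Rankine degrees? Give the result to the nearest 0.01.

79.20°R

An interval of 1°C corresponds to 1.8°R.
44 × 1.8 = 79.20.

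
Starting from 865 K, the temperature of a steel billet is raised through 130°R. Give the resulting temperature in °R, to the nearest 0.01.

1687.00°R

Initial temperature in Celsius: 865 - 273.15 = 591.8500°C.
The 130°R change is an interval, so only the factor 5/9 applies: +130 × 5/9 = +72.2222°C.
Final Celsius temperature: 591.8500 + 72.2222 = 664.0722°C.
In Rankine: 664.0722 × 1.8 + 491.67 = 1687.00°R.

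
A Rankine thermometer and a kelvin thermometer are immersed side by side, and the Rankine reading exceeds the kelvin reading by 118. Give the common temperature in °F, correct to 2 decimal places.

-194.17°F

Let x be the Rankine reading; then the kelvin reading is 5/9·x.
(5/9·x) - x = -118  ⇒  (-4/9)·x = -118  ⇒  x = 265.5000°R.
In Celsius: (265.5 - 491.67) × 5/9 = -125.6500°C.
In Fahrenheit: -125.6500 × 1.8 + 32 = -194.17°F.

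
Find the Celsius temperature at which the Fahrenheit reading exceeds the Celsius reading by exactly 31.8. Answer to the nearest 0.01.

-0.25°C

Let C be the Celsius reading. The Fahrenheit reading is F = 1.8·C + 32.
Require F - C = 31.8: (0.8)·C + 32 = 31.8.
C = (31.8 - 32) / (0.8) = -0.25.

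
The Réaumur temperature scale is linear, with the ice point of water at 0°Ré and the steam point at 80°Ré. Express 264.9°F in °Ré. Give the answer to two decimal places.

103.51°Ré

First in Celsius: (264.9 - 32) × 5/9 = 129.3889°C.
Linearly onto the Réaumur scale: 0 + (129.3889 / 100) × (80 - 0) = 103.51°Ré.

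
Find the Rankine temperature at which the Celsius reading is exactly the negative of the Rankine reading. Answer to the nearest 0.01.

Let R be the Rankine reading. The Celsius reading is C = 5/9·R - 273.15.
Require C = -1·R: 5/9·R - 273.15 = -1·R.
(14/9)·R = 273.15  ⇒  R = 175.60.

175.60°R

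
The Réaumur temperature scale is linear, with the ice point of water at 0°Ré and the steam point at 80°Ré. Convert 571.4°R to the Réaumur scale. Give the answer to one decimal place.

35.4°Ré

First in Celsius: (571.4 - 491.67) × 5/9 = 44.2944°C.
Linearly onto the Réaumur scale: 0 + (44.2944 / 100) × (80 - 0) = 35.4°Ré.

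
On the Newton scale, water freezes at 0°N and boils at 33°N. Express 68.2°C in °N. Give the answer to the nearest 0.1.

22.5°N

Linearly onto the Newton scale: 0 + (68.2000 / 100) × (33 - 0) = 22.5°N.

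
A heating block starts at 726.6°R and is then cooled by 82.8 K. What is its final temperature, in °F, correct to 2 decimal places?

117.89°F

Initial temperature in Celsius: (726.6 - 491.67) × 5/9 = 130.5167°C.
The 82.8 K change is an interval; Kelvin and Celsius degrees are the same size, so ΔC = -82.8°C.
Final Celsius temperature: 130.5167 - 82.8000 = 47.7167°C.
In Fahrenheit: 47.7167 × 1.8 + 32 = 117.89°F.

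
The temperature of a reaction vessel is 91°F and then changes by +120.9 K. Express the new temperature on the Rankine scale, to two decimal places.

Initial temperature in Celsius: (91 - 32) × 5/9 = 32.7778°C.
The 120.9 K change is an interval; Kelvin and Celsius degrees are the same size, so ΔC = +120.9°C.
Final Celsius temperature: 32.7778 + 120.9000 = 153.6778°C.
In Rankine: 153.6778 × 1.8 + 491.67 = 768.29°R.

768.29°R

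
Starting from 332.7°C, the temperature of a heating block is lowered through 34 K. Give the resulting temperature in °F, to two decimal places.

The 34 K change is an interval; Kelvin and Celsius degrees are the same size, so ΔC = -34°C.
Final Celsius temperature: 332.7000 - 34.0000 = 298.7000°C.
In Fahrenheit: 298.7000 × 1.8 + 32 = 569.66°F.

569.66°F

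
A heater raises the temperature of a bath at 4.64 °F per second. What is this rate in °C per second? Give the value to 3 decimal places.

Since only a temperature interval is involved, the additive offset between the scales drops out.
A change of 1°F is a change of 5/9°C, so 4.64 × 5/9 = 2.578.

2.578 °C/second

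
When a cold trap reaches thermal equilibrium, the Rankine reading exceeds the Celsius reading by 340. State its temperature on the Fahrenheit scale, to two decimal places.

-309.26°F

Let x be the Rankine reading; then the Celsius reading is 5/9·x - 273.15.
(5/9·x - 273.15) - x = -340  ⇒  (-4/9)·x = -66.85  ⇒  x = 150.4125°R.
In Celsius: (150.4125 - 491.67) × 5/9 = -189.5875°C.
In Fahrenheit: -189.5875 × 1.8 + 32 = -309.26°F.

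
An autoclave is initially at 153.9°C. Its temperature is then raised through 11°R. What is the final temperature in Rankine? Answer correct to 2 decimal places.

The 11°R change is an interval, so only the factor 5/9 applies: +11 × 5/9 = +6.1111°C.
Final Celsius temperature: 153.9000 + 6.1111 = 160.0111°C.
In Rankine: 160.0111 × 1.8 + 491.67 = 779.69°R.

779.69°R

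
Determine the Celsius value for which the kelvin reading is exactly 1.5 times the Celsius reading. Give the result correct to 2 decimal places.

Let C be the Celsius reading. The kelvin reading is K = 1·C + 273.15.
Require K = 1.5·C: 1·C + 273.15 = 1.5·C.
(-0.5)·C = -273.15  ⇒  C = 546.30.

546.30°C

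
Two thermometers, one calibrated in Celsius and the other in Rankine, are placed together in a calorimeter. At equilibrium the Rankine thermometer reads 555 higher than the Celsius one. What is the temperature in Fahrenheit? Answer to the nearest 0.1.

Let x be the Celsius reading; then the Rankine reading is 1.8·x + 491.67.
(1.8·x + 491.67) - x = 555  ⇒  (0.8)·x = 63.33  ⇒  x = 79.1625°C.
In Fahrenheit: 79.1625 × 1.8 + 32 = 174.5°F.

174.5°F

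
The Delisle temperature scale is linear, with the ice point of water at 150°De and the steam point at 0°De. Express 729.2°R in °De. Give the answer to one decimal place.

First in Celsius: (729.2 - 491.67) × 5/9 = 131.9611°C.
Linearly onto the Delisle scale: 150 + (131.9611 / 100) × (0 - 150) = -47.9°De.

-47.9°De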